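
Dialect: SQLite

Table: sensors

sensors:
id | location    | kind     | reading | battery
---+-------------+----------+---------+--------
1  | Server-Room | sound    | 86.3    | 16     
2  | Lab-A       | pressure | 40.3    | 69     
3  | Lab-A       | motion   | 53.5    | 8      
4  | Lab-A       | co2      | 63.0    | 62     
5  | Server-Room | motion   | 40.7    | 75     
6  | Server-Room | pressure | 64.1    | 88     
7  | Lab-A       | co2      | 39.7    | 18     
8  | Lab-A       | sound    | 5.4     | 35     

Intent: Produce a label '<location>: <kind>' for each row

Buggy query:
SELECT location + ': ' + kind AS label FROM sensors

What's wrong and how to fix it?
Bug: '+' is numeric addition; on text columns SQLite converts them to 0 instead of concatenating

Fix: Use the || operator for string concatenation

Corrected query:
SELECT location || ': ' || kind AS label FROM sensors

Result:
label                
---------------------
Server-Room: sound   
Lab-A: pressure      
Lab-A: motion        
Lab-A: co2           
Server-Room: motion  
Server-Room: pressure
Lab-A: co2           
Lab-A: sound         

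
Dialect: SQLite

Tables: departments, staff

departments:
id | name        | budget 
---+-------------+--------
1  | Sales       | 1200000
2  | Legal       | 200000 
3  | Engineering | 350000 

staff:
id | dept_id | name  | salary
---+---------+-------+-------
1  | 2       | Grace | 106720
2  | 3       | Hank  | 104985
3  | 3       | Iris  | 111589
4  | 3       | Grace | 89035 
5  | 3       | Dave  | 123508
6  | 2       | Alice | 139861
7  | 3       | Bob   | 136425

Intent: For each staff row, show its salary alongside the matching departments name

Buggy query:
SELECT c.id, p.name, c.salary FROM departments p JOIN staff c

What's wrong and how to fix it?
Bug: JOIN with no ON clause produces a cartesian product; every staff row pairs with every departments row

Fix: Add ON c.dept_id = p.id to the JOIN

Corrected query:
SELECT c.id, p.name, c.salary FROM departments p JOIN staff c ON c.dept_id = p.id

Result:
id | name        | salary
---+-------------+-------
1  | Legal       | 106720
2  | Engineering | 104985
3  | Engineering | 111589
4  | Engineering | 89035 
5  | Engineering | 123508
6  | Legal       | 139861
7  | Engineering | 136425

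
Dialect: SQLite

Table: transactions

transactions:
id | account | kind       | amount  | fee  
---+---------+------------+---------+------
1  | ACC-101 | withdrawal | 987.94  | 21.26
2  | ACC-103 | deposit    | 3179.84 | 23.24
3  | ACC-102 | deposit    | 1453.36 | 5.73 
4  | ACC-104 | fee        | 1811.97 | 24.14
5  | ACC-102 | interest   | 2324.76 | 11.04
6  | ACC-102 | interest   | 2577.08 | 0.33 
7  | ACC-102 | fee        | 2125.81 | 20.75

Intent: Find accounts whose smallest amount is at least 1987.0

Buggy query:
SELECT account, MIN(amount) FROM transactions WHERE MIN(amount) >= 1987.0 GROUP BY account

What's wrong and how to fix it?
Bug: Aggregates like MIN are computed per group after WHERE runs

Fix: Replace WHERE with HAVING after the GROUP BY

Corrected query:
SELECT account, MIN(amount) FROM transactions GROUP BY account HAVING MIN(amount) >= 1987.0

Result:
account | MIN(amount)
--------+------------
ACC-103 | 3179.84    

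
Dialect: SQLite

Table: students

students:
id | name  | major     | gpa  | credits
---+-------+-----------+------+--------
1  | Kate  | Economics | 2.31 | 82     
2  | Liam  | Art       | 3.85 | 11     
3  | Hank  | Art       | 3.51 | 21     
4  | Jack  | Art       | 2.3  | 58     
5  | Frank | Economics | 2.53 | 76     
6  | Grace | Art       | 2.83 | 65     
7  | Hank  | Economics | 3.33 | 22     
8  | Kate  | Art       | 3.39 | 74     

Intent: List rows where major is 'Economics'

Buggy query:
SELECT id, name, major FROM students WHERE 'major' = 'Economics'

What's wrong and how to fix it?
Bug: 'major' in single quotes is a string literal, not the column; the comparison is literal-vs-literal and never true

Fix: Reference the column as major without single quotes

Corrected query:
SELECT id, name, major FROM students WHERE major = 'Economics'

Result:
id | name  | major    
---+-------+----------
1  | Kate  | Economics
5  | Frank | Economics
7  | Hank  | Economics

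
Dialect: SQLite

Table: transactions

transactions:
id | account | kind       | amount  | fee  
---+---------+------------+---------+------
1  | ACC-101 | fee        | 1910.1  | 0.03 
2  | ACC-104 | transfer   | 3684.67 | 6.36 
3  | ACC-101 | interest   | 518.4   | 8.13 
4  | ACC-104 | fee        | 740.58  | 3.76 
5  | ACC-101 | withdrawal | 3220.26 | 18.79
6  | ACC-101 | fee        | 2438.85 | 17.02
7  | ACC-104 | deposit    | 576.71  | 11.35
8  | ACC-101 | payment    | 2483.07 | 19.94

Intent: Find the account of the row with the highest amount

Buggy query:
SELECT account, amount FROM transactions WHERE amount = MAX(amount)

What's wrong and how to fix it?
Bug: MAX(amount) is an aggregate and cannot be used directly in WHERE

Fix: Wrap MAX in a scalar subquery so WHERE compares against a single value

Corrected query:
SELECT account, amount FROM transactions WHERE amount = (SELECT MAX(amount) FROM transactions)

Result:
account | amount 
--------+--------
ACC-104 | 3684.67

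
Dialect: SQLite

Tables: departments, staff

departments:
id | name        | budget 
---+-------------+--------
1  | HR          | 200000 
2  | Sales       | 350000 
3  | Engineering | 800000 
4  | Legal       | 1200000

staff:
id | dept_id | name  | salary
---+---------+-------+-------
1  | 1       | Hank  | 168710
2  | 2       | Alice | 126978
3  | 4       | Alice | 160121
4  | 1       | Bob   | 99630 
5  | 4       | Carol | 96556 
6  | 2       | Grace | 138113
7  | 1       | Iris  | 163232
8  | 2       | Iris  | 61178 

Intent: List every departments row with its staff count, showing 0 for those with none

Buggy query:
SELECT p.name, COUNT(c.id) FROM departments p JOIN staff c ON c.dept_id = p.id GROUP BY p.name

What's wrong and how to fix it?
Bug: An inner join excludes parents with zero children

Fix: Switch to LEFT JOIN to retain unmatched parent rows

Corrected query:
SELECT p.name, COUNT(c.id) FROM departments p LEFT JOIN staff c ON c.dept_id = p.id GROUP BY p.name

Result:
name        | COUNT(c.id)
------------+------------
Engineering | 0          
HR          | 3          
Legal       | 2          
Sales       | 3          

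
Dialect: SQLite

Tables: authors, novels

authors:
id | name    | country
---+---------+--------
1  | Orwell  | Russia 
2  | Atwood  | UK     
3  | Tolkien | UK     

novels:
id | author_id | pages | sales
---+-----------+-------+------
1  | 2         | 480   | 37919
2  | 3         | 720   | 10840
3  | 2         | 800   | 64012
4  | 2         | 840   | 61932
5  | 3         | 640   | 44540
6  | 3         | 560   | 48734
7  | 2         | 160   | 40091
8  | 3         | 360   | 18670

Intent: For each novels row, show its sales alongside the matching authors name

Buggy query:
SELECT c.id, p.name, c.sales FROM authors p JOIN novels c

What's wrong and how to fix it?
Bug: JOIN with no ON clause produces a cartesian product; every novels row pairs with every authors row

Fix: Specify the join condition linking the foreign key to the parent id

Corrected query:
SELECT c.id, p.name, c.sales FROM authors p JOIN novels c ON c.author_id = p.id

Result:
id | name    | sales
---+---------+------
1  | Atwood  | 37919
2  | Tolkien | 10840
3  | Atwood  | 64012
4  | Atwood  | 61932
5  | Tolkien | 44540
6  | Tolkien | 48734
7  | Atwood  | 40091
8  | Tolkien | 18670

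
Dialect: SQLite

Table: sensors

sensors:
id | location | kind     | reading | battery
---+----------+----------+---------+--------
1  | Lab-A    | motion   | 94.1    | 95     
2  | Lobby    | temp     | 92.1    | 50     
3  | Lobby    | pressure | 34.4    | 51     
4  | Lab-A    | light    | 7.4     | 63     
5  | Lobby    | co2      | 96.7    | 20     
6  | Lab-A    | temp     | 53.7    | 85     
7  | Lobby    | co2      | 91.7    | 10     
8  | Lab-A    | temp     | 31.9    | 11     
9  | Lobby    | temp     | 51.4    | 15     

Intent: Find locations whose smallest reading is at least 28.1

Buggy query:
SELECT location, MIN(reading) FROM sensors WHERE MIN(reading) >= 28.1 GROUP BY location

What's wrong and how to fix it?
Bug: Aggregates like MIN are computed per group after WHERE runs

Fix: Replace WHERE with HAVING after the GROUP BY

Corrected query:
SELECT location, MIN(reading) FROM sensors GROUP BY location HAVING MIN(reading) >= 28.1

Result:
location | MIN(reading)
---------+-------------
Lobby    | 34.4        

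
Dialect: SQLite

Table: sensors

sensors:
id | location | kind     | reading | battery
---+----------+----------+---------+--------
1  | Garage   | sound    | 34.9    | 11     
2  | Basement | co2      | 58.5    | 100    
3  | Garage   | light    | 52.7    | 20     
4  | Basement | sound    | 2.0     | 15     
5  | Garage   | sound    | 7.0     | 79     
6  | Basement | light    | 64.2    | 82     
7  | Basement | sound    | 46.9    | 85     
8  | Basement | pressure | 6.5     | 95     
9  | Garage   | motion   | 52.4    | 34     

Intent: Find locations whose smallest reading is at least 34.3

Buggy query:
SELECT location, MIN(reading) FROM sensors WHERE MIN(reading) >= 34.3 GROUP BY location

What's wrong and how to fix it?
Bug: MIN() in WHERE is a misuse of aggregate

Fix: Use HAVING for the per-group MIN condition

Corrected query:
SELECT location, MIN(reading) FROM sensors GROUP BY location HAVING MIN(reading) >= 34.3

Result:
(no rows)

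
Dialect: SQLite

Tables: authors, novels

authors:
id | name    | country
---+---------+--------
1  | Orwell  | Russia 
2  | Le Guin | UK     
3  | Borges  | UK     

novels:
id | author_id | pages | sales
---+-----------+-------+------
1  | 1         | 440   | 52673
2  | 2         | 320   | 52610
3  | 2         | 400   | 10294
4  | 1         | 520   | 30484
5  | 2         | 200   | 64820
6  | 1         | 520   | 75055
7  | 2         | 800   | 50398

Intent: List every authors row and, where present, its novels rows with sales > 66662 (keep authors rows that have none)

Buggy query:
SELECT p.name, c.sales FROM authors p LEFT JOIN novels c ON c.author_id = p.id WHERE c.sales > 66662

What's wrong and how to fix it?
Bug: A WHERE condition on the right-hand table after LEFT JOIN drops unmatched parents

Fix: Move the right-table condition into the ON clause so unmatched parents are kept

Corrected query:
SELECT p.name, c.sales FROM authors p LEFT JOIN novels c ON c.author_id = p.id AND c.sales > 66662

Result:
name    | sales
--------+------
Orwell  | 75055
Le Guin | NULL 
Borges  | NULL 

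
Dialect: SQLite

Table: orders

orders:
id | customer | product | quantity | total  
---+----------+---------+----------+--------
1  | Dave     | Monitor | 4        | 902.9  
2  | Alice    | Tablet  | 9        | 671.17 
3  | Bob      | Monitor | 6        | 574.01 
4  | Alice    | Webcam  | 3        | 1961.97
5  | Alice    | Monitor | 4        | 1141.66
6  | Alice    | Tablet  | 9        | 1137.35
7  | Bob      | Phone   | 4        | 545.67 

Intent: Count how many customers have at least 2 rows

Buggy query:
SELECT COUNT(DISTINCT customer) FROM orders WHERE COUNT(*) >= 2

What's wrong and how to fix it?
Bug: WHERE filters individual rows, not groups, so a group-level COUNT is invalid there

Fix: Use a subquery that GROUPs and filters with HAVING, then count its rows

Corrected query:
SELECT COUNT(*) FROM (SELECT customer FROM orders GROUP BY customer HAVING COUNT(*) >= 2)

Result:
COUNT(*)
--------
2       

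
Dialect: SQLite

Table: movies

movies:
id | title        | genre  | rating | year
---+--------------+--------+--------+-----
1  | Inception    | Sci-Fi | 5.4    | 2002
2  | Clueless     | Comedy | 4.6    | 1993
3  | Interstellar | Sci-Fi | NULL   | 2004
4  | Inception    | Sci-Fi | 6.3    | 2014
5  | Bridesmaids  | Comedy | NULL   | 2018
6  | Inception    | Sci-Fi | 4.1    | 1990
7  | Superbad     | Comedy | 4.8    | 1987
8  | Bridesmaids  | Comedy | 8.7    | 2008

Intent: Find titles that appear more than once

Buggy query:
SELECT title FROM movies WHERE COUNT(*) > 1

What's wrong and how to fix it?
Bug: WHERE can't reference COUNT(*); aggregates are computed after WHERE

Fix: GROUP BY title, then filter groups with HAVING COUNT(*) > 1

Corrected query:
SELECT title FROM movies GROUP BY title HAVING COUNT(*) > 1

Result:
title      
-----------
Bridesmaids
Inception  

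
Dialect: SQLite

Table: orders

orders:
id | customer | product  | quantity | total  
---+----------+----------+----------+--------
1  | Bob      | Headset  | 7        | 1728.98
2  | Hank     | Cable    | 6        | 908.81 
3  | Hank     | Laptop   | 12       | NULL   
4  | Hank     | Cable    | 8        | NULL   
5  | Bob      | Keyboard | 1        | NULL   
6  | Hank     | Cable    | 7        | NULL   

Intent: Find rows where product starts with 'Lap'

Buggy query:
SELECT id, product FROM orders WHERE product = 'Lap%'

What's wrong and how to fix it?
Bug: Wildcards only work with LIKE; '=' treats '%' as a literal character

Fix: Use LIKE for wildcard pattern matching

Corrected query:
SELECT id, product FROM orders WHERE product LIKE 'Lap%'

Result:
id | product
---+--------
3  | Laptop 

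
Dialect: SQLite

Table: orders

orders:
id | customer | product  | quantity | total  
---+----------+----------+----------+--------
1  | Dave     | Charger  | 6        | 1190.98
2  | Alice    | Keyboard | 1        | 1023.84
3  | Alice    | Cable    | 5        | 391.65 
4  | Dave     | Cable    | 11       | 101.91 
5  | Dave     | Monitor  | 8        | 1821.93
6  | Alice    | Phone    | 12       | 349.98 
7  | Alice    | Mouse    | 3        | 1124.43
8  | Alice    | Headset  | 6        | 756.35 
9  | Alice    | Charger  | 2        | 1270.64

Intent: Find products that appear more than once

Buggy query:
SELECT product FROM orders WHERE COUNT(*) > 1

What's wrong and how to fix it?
Bug: WHERE can't reference COUNT(*); aggregates are computed after WHERE

Fix: GROUP BY product, then filter groups with HAVING COUNT(*) > 1

Corrected query:
SELECT product FROM orders GROUP BY product HAVING COUNT(*) > 1

Result:
product
-------
Cable  
Charger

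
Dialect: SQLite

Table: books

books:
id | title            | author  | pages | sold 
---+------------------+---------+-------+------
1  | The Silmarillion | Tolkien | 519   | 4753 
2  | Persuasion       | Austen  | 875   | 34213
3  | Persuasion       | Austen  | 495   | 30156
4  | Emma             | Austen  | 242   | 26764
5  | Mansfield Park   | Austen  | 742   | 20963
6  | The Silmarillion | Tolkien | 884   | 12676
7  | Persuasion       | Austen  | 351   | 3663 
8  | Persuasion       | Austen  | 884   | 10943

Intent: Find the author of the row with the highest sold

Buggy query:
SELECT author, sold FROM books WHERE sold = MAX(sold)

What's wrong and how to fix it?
Bug: MAX(sold) is an aggregate and cannot be used directly in WHERE

Fix: Wrap MAX in a scalar subquery so WHERE compares against a single value

Corrected query:
SELECT author, sold FROM books WHERE sold = (SELECT MAX(sold) FROM books)

Result:
author | sold 
-------+------
Austen | 34213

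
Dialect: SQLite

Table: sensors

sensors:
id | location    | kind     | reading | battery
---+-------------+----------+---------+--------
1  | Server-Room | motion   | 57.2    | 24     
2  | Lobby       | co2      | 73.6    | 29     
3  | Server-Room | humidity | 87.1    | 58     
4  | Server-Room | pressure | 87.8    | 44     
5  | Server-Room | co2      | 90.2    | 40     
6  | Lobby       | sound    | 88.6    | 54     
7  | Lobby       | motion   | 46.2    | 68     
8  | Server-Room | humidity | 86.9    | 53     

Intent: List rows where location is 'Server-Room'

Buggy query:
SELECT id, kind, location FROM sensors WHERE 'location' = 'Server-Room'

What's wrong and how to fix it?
Bug: 'location' in single quotes is a string literal, not the column; the comparison is literal-vs-literal and never true

Fix: Reference the column as location without single quotes

Corrected query:
SELECT id, kind, location FROM sensors WHERE location = 'Server-Room'

Result:
id | kind     | location   
---+----------+------------
1  | motion   | Server-Room
3  | humidity | Server-Room
4  | pressure | Server-Room
5  | co2      | Server-Room
8  | humidity | Server-Room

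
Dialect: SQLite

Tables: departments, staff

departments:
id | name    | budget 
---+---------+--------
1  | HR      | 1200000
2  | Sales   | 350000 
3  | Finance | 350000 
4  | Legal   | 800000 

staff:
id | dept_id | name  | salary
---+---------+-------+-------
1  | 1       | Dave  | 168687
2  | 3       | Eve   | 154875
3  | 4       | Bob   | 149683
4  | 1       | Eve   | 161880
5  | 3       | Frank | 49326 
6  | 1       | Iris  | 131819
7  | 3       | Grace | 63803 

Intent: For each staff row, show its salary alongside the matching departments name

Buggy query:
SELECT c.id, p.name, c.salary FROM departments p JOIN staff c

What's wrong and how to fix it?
Bug: Missing join condition: each staff row is matched to all departments rows instead of just its own

Fix: Add ON c.dept_id = p.id to the JOIN

Corrected query:
SELECT c.id, p.name, c.salary FROM departments p JOIN staff c ON c.dept_id = p.id

Result:
id | name    | salary
---+---------+-------
1  | HR      | 168687
2  | Finance | 154875
3  | Legal   | 149683
4  | HR      | 161880
5  | Finance | 49326 
6  | HR      | 131819
7  | Finance | 63803 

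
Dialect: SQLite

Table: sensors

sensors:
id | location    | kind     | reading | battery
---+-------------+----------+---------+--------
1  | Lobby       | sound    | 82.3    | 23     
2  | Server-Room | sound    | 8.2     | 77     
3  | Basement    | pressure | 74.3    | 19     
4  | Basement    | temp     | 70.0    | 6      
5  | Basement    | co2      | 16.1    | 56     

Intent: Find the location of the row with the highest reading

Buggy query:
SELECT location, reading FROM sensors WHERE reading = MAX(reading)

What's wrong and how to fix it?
Bug: MAX(reading) is an aggregate and cannot be used directly in WHERE

Fix: Use a subquery: WHERE reading = (SELECT MAX(reading) FROM sensors)

Corrected query:
SELECT location, reading FROM sensors WHERE reading = (SELECT MAX(reading) FROM sensors)

Result:
location | reading
---------+--------
Lobby    | 82.3   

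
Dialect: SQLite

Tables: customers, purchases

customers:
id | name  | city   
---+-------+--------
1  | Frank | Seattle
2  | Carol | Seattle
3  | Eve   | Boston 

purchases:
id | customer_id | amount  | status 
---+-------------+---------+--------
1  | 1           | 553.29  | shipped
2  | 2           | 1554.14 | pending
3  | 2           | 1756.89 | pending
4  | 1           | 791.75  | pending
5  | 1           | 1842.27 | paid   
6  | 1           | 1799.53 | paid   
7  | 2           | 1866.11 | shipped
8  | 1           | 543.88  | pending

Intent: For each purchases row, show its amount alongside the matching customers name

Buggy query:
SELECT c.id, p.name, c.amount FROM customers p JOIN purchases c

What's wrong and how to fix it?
Bug: Missing join condition: each purchases row is matched to all customers rows instead of just its own

Fix: Specify the join condition linking the foreign key to the parent id

Corrected query:
SELECT c.id, p.name, c.amount FROM customers p JOIN purchases c ON c.customer_id = p.id

Result:
id | name  | amount 
---+-------+--------
1  | Frank | 553.29 
2  | Carol | 1554.14
3  | Carol | 1756.89
4  | Frank | 791.75 
5  | Frank | 1842.27
6  | Frank | 1799.53
7  | Carol | 1866.11
8  | Frank | 543.88 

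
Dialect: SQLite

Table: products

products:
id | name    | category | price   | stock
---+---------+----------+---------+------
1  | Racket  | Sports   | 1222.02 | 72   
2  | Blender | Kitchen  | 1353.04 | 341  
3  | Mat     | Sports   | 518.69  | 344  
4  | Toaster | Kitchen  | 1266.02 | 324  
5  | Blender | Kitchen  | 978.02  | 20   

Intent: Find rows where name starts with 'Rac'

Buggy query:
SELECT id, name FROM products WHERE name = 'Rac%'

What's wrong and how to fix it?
Bug: Wildcards only work with LIKE; '=' treats '%' as a literal character

Fix: Replace '=' with LIKE so 'Rac%' is treated as a pattern

Corrected query:
SELECT id, name FROM products WHERE name LIKE 'Rac%'

Result:
id | name  
---+-------
1  | Racket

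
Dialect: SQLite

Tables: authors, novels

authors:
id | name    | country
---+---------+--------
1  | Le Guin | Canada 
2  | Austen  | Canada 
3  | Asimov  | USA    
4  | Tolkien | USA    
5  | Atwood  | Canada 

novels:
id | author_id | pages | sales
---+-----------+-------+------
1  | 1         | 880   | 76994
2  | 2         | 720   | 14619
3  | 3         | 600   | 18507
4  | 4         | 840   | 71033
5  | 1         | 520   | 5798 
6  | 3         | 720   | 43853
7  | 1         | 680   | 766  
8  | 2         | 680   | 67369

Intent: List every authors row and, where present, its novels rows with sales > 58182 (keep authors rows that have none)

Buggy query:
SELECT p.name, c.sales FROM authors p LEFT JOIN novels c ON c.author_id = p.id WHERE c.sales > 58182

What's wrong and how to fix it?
Bug: Filtering c.sales in WHERE discards the NULL rows produced by LEFT JOIN, turning it into an inner join

Fix: Put 'c.sales > 58182' in the JOIN's ON clause instead of WHERE

Corrected query:
SELECT p.name, c.sales FROM authors p LEFT JOIN novels c ON c.author_id = p.id AND c.sales > 58182

Result:
name    | sales
--------+------
Le Guin | 76994
Austen  | 67369
Asimov  | NULL 
Tolkien | 71033
Atwood  | NULL 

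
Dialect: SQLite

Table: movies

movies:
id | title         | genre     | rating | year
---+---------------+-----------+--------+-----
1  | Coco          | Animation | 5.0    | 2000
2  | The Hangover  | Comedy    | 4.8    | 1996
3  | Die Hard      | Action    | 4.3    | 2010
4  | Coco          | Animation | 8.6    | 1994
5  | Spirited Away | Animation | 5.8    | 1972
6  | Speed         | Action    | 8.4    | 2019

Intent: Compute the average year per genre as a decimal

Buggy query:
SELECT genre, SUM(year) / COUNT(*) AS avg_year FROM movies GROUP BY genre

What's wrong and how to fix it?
Bug: Both operands are integers, so '/' performs integer division and truncates

Fix: Multiply by 1.0 (or CAST to REAL) to force floating-point division

Corrected query:
SELECT genre, SUM(year) * 1.0 / COUNT(*) AS avg_year FROM movies GROUP BY genre

Result:
genre     | avg_year   
----------+------------
Action    | 2014.5     
Animation | 1988.666667
Comedy    | 1996       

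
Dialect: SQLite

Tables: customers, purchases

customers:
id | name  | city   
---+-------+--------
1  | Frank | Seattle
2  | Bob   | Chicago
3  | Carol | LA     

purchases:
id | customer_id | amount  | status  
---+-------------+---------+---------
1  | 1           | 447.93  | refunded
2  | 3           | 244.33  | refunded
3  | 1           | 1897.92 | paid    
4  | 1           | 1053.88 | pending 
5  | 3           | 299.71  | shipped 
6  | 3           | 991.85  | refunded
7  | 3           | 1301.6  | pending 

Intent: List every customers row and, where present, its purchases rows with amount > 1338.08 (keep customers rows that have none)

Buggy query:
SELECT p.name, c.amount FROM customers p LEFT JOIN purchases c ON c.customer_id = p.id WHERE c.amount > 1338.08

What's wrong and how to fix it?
Bug: A WHERE condition on the right-hand table after LEFT JOIN drops unmatched parents

Fix: Put 'c.amount > 1338.08' in the JOIN's ON clause instead of WHERE

Corrected query:
SELECT p.name, c.amount FROM customers p LEFT JOIN purchases c ON c.customer_id = p.id AND c.amount > 1338.08

Result:
name  | amount 
------+--------
Frank | 1897.92
Bob   | NULL   
Carol | NULL   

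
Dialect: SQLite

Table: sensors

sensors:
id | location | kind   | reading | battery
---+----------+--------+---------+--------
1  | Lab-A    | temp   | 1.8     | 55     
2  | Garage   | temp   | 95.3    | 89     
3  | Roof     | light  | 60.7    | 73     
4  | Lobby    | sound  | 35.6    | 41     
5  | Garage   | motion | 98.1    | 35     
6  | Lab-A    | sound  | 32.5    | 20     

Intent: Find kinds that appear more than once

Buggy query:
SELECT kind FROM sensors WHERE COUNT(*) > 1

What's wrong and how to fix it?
Bug: COUNT(*) is an aggregate and cannot be used in WHERE

Fix: GROUP BY kind, then filter groups with HAVING COUNT(*) > 1

Corrected query:
SELECT kind FROM sensors GROUP BY kind HAVING COUNT(*) > 1

Result:
kind 
-----
sound
temp 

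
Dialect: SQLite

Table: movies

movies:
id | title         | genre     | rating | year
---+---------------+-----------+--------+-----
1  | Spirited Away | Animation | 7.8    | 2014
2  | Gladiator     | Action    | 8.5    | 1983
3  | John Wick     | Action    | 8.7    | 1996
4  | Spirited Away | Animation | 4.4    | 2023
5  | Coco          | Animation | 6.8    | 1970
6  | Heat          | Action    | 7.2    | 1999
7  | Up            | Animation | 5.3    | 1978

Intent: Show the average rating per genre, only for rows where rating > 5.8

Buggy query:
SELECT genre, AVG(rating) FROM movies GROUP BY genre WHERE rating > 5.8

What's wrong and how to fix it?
Bug: Row-level WHERE must come before GROUP BY in the clause order

Fix: Place WHERE between FROM and GROUP BY

Corrected query:
SELECT genre, AVG(rating) FROM movies WHERE rating > 5.8 GROUP BY genre

Result:
genre     | AVG(rating)
----------+------------
Action    | 8.133333   
Animation | 7.3        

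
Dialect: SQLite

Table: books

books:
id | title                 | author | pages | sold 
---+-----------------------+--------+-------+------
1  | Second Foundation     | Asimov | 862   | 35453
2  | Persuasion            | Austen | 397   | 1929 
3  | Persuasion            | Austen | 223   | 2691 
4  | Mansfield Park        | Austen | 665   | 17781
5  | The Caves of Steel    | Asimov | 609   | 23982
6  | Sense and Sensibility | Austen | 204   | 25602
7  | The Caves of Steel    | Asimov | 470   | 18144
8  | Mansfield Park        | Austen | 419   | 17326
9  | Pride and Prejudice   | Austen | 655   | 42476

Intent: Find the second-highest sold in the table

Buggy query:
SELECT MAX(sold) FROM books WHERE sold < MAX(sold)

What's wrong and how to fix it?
Bug: MAX(sold) on the right of the comparison is an aggregate-in-WHERE error

Fix: Compute the overall MAX in a subquery, then take MAX of rows below it

Corrected query:
SELECT MAX(sold) FROM books WHERE sold < (SELECT MAX(sold) FROM books)

Result:
MAX(sold)
---------
35453    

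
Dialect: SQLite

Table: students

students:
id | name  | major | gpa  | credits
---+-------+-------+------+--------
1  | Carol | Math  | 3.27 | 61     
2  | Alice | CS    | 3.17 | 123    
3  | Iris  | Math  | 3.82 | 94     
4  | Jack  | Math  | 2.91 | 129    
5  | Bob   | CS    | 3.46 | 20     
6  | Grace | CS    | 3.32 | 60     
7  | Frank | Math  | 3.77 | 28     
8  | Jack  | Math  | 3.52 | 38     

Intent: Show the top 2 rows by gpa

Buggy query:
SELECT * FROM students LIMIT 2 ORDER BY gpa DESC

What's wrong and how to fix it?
Bug: LIMIT must come after ORDER BY

Fix: Sort with ORDER BY, then apply LIMIT

Corrected query:
SELECT * FROM students ORDER BY gpa DESC LIMIT 2

Result:
id | name  | major | gpa  | credits
---+-------+-------+------+--------
3  | Iris  | Math  | 3.82 | 94     
7  | Frank | Math  | 3.77 | 28     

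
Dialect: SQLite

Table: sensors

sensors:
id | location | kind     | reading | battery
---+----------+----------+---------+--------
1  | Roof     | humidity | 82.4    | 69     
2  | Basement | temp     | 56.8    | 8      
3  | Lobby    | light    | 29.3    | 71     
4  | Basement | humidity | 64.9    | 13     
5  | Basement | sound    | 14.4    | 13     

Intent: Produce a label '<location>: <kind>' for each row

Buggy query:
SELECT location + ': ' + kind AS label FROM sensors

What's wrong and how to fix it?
Bug: SQLite uses || for string concatenation; + coerces text to numbers (yielding 0)

Fix: Use the || operator for string concatenation

Corrected query:
SELECT location || ': ' || kind AS label FROM sensors

Result:
label             
------------------
Roof: humidity    
Basement: temp    
Lobby: light      
Basement: humidity
Basement: sound   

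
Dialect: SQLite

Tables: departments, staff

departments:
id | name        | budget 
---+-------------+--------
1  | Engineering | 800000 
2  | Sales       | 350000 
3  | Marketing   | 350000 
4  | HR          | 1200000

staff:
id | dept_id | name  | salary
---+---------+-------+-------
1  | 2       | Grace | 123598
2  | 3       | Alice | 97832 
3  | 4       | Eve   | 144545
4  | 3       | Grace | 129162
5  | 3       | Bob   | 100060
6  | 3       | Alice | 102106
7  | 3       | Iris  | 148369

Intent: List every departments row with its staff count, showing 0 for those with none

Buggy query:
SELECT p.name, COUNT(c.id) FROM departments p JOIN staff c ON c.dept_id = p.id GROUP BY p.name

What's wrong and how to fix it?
Bug: INNER JOIN drops departments rows that have no matching staff rows

Fix: Switch to LEFT JOIN to retain unmatched parent rows

Corrected query:
SELECT p.name, COUNT(c.id) FROM departments p LEFT JOIN staff c ON c.dept_id = p.id GROUP BY p.name

Result:
name        | COUNT(c.id)
------------+------------
Engineering | 0          
HR          | 1          
Marketing   | 5          
Sales       | 1          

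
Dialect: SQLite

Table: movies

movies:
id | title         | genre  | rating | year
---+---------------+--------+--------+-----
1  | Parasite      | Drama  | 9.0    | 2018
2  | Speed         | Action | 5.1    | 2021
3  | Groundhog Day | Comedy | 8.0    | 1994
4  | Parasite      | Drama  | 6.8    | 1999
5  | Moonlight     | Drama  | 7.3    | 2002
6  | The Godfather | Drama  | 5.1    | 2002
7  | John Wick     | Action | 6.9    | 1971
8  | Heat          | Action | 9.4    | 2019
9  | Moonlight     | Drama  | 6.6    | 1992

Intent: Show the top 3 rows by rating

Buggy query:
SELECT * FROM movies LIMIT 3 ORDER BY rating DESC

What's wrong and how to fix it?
Bug: LIMIT must come after ORDER BY

Fix: Sort with ORDER BY, then apply LIMIT

Corrected query:
SELECT * FROM movies ORDER BY rating DESC LIMIT 3

Result:
id | title         | genre  | rating | year
---+---------------+--------+--------+-----
8  | Heat          | Action | 9.4    | 2019
1  | Parasite      | Drama  | 9      | 2018
3  | Groundhog Day | Comedy | 8      | 1994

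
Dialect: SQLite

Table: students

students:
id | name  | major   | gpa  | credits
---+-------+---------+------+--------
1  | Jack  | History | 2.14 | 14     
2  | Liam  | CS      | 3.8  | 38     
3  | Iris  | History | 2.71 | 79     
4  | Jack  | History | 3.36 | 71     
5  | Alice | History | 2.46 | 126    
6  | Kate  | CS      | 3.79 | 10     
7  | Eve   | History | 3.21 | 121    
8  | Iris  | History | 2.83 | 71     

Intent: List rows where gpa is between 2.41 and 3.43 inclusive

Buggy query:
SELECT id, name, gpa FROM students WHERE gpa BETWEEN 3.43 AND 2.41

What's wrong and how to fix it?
Bug: The bounds are reversed; BETWEEN a AND b requires a <= b to match anything

Fix: Swap the bounds so the smaller value comes first

Corrected query:
SELECT id, name, gpa FROM students WHERE gpa BETWEEN 2.41 AND 3.43

Result:
id | name  | gpa 
---+-------+-----
3  | Iris  | 2.71
4  | Jack  | 3.36
5  | Alice | 2.46
7  | Eve   | 3.21
8  | Iris  | 2.83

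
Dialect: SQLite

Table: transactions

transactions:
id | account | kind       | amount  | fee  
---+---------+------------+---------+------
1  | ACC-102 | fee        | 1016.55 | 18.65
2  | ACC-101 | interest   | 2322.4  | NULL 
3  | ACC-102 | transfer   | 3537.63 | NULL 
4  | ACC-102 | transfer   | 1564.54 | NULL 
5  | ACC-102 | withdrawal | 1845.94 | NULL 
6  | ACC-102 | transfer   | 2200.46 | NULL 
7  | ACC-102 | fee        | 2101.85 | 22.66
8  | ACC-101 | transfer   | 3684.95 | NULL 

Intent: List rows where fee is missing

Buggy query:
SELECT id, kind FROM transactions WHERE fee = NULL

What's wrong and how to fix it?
Bug: '= NULL' is always unknown in SQL three-valued logic, so no rows match

Fix: Replace '= NULL' with 'IS NULL'

Corrected query:
SELECT id, kind FROM transactions WHERE fee IS NULL

Result:
id | kind      
---+-----------
2  | interest  
3  | transfer  
4  | transfer  
5  | withdrawal
6  | transfer  
8  | transfer  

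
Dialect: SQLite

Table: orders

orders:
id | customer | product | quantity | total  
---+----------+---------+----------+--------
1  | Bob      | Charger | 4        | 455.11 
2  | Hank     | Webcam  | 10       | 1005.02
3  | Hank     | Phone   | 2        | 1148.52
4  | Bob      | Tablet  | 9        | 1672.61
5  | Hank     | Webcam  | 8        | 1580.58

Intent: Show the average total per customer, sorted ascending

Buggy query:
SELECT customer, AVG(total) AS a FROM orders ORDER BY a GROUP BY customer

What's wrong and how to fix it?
Bug: ORDER BY appears before GROUP BY; SQL clause order requires GROUP BY first

Fix: Move ORDER BY to the end, after GROUP BY

Corrected query:
SELECT customer, AVG(total) AS a FROM orders GROUP BY customer ORDER BY a

Result:
customer | a          
---------+------------
Bob      | 1063.86    
Hank     | 1244.706667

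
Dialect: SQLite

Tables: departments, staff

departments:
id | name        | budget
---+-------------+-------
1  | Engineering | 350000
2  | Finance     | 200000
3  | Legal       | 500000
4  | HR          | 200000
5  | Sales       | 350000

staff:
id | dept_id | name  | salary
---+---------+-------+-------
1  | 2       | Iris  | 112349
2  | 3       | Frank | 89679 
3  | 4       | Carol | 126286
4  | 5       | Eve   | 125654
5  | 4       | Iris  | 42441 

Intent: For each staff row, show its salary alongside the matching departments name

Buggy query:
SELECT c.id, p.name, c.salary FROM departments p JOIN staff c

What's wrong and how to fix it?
Bug: JOIN with no ON clause produces a cartesian product; every staff row pairs with every departments row

Fix: Specify the join condition linking the foreign key to the parent id

Corrected query:
SELECT c.id, p.name, c.salary FROM departments p JOIN staff c ON c.dept_id = p.id

Result:
id | name    | salary
---+---------+-------
1  | Finance | 112349
2  | Legal   | 89679 
3  | HR      | 126286
4  | Sales   | 125654
5  | HR      | 42441 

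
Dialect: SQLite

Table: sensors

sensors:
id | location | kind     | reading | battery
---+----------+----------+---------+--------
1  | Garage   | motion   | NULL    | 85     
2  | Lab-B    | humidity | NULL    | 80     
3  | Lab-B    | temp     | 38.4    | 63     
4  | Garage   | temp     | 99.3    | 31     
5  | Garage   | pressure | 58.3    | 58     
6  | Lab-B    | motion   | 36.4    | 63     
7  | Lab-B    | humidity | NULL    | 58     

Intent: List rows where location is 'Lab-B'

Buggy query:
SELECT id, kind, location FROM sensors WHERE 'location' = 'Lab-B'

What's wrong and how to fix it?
Bug: 'location' in single quotes is a string literal, not the column; the comparison is literal-vs-literal and never true

Fix: Reference the column as location without single quotes

Corrected query:
SELECT id, kind, location FROM sensors WHERE location = 'Lab-B'

Result:
id | kind     | location
---+----------+---------
2  | humidity | Lab-B   
3  | temp     | Lab-B   
6  | motion   | Lab-B   
7  | humidity | Lab-B   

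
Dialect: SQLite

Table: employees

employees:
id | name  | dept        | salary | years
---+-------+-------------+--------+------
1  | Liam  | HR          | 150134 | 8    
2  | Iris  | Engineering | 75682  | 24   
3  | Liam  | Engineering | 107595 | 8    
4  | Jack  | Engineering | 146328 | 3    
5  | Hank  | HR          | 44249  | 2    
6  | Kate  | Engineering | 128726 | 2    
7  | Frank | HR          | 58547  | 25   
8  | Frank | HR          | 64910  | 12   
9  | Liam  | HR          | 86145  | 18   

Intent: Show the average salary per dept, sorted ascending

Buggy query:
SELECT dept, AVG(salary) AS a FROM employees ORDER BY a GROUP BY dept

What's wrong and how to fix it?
Bug: GROUP BY must precede ORDER BY

Fix: Move ORDER BY to the end, after GROUP BY

Corrected query:
SELECT dept, AVG(salary) AS a FROM employees GROUP BY dept ORDER BY a

Result:
dept        | a        
------------+----------
HR          | 80797    
Engineering | 114582.75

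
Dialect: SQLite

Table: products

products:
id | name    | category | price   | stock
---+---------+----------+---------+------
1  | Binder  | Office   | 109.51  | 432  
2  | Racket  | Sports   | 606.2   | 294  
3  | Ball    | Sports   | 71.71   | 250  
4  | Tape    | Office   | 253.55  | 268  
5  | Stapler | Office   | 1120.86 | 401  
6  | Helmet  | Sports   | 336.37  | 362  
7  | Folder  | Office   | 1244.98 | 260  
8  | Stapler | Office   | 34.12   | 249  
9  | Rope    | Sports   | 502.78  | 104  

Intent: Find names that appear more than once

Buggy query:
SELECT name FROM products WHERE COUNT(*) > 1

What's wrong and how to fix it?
Bug: WHERE can't reference COUNT(*); aggregates are computed after WHERE

Fix: Group first, then use HAVING for the count condition

Corrected query:
SELECT name FROM products GROUP BY name HAVING COUNT(*) > 1

Result:
name   
-------
Stapler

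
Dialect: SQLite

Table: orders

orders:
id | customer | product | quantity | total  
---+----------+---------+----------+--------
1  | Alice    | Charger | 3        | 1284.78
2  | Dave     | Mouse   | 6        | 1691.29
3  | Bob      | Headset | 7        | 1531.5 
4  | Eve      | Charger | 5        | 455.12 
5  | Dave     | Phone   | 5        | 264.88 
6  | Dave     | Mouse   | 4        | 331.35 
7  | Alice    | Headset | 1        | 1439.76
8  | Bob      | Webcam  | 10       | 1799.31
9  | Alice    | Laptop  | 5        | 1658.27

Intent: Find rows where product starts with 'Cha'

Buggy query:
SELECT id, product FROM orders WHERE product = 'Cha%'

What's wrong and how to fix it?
Bug: Wildcards only work with LIKE; '=' treats '%' as a literal character

Fix: Replace '=' with LIKE so 'Cha%' is treated as a pattern

Corrected query:
SELECT id, product FROM orders WHERE product LIKE 'Cha%'

Result:
id | product
---+--------
1  | Charger
4  | Charger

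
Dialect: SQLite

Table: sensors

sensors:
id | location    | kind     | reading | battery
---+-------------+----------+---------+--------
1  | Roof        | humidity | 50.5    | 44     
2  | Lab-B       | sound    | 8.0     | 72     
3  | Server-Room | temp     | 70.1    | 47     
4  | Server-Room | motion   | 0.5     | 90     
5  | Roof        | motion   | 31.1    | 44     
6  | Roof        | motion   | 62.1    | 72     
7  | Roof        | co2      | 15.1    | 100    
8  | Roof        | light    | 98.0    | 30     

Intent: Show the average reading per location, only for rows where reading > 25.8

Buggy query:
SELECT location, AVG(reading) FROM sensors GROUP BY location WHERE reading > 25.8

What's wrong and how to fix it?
Bug: Row-level WHERE must come before GROUP BY in the clause order

Fix: Move the WHERE clause before GROUP BY

Corrected query:
SELECT location, AVG(reading) FROM sensors WHERE reading > 25.8 GROUP BY location

Result:
location    | AVG(reading)
------------+-------------
Roof        | 60.425      
Server-Room | 70.1        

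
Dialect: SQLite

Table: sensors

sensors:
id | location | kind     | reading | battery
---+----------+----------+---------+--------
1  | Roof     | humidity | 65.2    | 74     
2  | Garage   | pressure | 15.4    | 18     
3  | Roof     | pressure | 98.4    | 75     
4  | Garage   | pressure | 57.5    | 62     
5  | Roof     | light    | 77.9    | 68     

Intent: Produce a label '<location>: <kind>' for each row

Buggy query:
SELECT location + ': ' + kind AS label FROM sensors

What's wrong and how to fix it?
Bug: '+' is numeric addition; on text columns SQLite converts them to 0 instead of concatenating

Fix: Use the || operator for string concatenation

Corrected query:
SELECT location || ': ' || kind AS label FROM sensors

Result:
label           
----------------
Roof: humidity  
Garage: pressure
Roof: pressure  
Garage: pressure
Roof: light     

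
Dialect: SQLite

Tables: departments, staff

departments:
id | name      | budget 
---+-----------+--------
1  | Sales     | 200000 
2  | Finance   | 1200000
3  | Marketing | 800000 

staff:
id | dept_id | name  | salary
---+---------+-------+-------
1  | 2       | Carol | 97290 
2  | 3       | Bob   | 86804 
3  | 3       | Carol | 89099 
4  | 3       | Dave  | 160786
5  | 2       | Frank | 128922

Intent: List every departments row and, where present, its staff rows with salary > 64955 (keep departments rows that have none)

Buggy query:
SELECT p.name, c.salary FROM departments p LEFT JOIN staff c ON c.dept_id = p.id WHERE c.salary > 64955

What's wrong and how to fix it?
Bug: A WHERE condition on the right-hand table after LEFT JOIN drops unmatched parents

Fix: Move the right-table condition into the ON clause so unmatched parents are kept

Corrected query:
SELECT p.name, c.salary FROM departments p LEFT JOIN staff c ON c.dept_id = p.id AND c.salary > 64955

Result:
name      | salary
----------+-------
Sales     | NULL  
Finance   | 97290 
Finance   | 128922
Marketing | 86804 
Marketing | 89099 
Marketing | 160786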